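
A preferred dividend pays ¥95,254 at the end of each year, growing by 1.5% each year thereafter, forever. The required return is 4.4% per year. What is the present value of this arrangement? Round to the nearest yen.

¥3,284,621

Periodic rate r = 0.044 per year.
Growing perpetuity (Gordon): PV = PMT₁ / (r − g) = 95,254 / (r − 0.015) = ¥3,284,621.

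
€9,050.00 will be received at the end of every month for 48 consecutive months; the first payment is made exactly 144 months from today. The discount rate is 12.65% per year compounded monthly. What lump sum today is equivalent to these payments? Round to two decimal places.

Ordinary annuity of 48 payments, first payment at period 144.
Periodic rate r = 0.1265/12 per month; n is counted in months.
The ordinary-annuity PV formula values the stream one period before the first payment (period 143); discount that back 143 periods:
PV₀ = 9,050 × [1 − (1+r)^−48] / r × (1+r)^−143 = €75,793.20

€75,793.20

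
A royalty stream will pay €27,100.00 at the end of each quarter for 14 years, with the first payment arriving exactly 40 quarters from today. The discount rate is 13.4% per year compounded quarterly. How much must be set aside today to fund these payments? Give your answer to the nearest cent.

Ordinary annuity of 56 payments, first payment at period 40.
Periodic rate r = 0.134/4 per quarter; n is counted in quarters.
The ordinary-annuity PV formula values the stream one period before the first payment (period 39); discount that back 39 periods:
PV₀ = 27,100 × [1 − (1+r)^−56] / r × (1+r)^−39 = €188,423.94

€188,423.94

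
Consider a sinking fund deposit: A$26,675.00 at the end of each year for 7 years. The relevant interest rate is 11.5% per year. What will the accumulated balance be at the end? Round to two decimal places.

A$265,014.03

This is an ordinary annuity: 7 deposits of A$26,675.00 at the end of each year.
Periodic rate r = 0.115 per year.
FV = PMT × [((1+r)^n − 1)/r] = 26,675 × [(1+r)^7 − 1] / r = A$265,014.03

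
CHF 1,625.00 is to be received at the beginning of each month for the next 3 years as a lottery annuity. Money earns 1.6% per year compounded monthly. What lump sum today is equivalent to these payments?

CHF 57,157.17

This is an annuity due: 36 payments of CHF 1,625.00 at the beginning of each month.
Periodic rate r = 0.016/12 per month; n is counted in months.
PV = PMT × [(1 − (1+r)^−n)/r] × (1+r) = 1,625 × [1 − (1+r)^−36] / r × (1+r) = CHF 57,157.17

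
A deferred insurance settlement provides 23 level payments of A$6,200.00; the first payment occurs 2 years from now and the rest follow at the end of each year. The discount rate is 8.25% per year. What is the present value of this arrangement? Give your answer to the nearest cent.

A$58,212.42

Ordinary annuity of 23 payments, first payment at period 2.
Periodic rate r = 0.0825 per year.
The ordinary-annuity PV formula values the stream one period before the first payment (period 1); discount that back 1 periods:
PV₀ = 6,200 × [1 − (1+r)^−23] / r × (1+r)^−1 = A$58,212.42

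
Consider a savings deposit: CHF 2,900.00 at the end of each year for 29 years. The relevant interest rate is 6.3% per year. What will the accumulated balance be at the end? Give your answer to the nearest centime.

CHF 224,689.36

This is an ordinary annuity: 29 deposits of CHF 2,900.00 at the end of each year.
Periodic rate r = 0.063 per year.
FV = PMT × [((1+r)^n − 1)/r] = 2,900 × [(1+r)^29 − 1] / r = CHF 224,689.36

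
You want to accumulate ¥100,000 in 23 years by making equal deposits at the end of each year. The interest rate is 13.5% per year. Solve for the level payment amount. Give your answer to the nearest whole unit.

Level ordinary annuity; solve FV = PMT × [((1+r)^n − 1)/r] for PMT.
Periodic rate r = 0.135 per year.
With n = 23: PMT = 100,000 / ([((1+r)^n − 1)/r]) = ¥776

¥776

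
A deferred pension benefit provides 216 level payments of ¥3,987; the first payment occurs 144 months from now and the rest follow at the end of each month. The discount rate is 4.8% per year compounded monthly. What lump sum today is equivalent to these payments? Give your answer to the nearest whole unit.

Ordinary annuity of 216 payments, first payment at period 144.
Periodic rate r = 0.048/12 per month; n is counted in months.
The ordinary-annuity PV formula values the stream one period before the first payment (period 143); discount that back 143 periods:
PV₀ = 3,987 × [1 − (1+r)^−216] / r × (1+r)^−143 = ¥325,419

¥325,419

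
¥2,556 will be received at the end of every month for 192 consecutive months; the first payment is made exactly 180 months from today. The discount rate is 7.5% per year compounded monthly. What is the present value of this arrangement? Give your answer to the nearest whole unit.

¥93,537

Ordinary annuity of 192 payments, first payment at period 180.
Periodic rate r = 0.075/12 per month; n is counted in months.
The ordinary-annuity PV formula values the stream one period before the first payment (period 179); discount that back 179 periods:
PV₀ = 2,556 × [1 − (1+r)^−192] / r × (1+r)^−179 = ¥93,537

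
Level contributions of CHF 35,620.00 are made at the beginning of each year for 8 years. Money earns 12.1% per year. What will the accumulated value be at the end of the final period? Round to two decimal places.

CHF 492,922.56

This is an annuity due: 8 deposits of CHF 35,620.00 at the beginning of each year.
Periodic rate r = 0.121 per year.
FV = PMT × [((1+r)^n − 1)/r] × (1+r) = 35,620 × [(1+r)^8 − 1] / r × (1+r) = CHF 492,922.56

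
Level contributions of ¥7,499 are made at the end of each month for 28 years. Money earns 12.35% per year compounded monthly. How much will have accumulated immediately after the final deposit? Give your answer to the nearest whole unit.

¥22,003,089

This is an ordinary annuity: 336 deposits of ¥7,499 at the end of each month.
Periodic rate r = 0.1235/12 per month; n is counted in months.
FV = PMT × [((1+r)^n − 1)/r] = 7,499 × [(1+r)^336 − 1] / r = ¥22,003,089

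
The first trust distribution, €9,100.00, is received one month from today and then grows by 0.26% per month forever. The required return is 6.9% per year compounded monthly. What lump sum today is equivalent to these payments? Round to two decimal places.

€2,888,888.89

Periodic rate r = 0.069/12 per month.
Growing perpetuity (Gordon): PV = PMT₁ / (r − g) = 9,100 / (r − 0.0026) = €2,888,888.89.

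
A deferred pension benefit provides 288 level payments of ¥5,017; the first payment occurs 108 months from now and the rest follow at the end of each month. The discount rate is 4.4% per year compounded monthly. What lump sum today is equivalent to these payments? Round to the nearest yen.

¥602,559

Ordinary annuity of 288 payments, first payment at period 108.
Periodic rate r = 0.044/12 per month; n is counted in months.
The ordinary-annuity PV formula values the stream one period before the first payment (period 107); discount that back 107 periods:
PV₀ = 5,017 × [1 − (1+r)^−288] / r × (1+r)^−107 = ¥602,559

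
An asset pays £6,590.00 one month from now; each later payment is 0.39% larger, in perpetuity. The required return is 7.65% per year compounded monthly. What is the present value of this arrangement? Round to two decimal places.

£2,662,626.26

Periodic rate r = 0.0765/12 per month.
Growing perpetuity (Gordon): PV = PMT₁ / (r − g) = 6,590 / (r − 0.0039) = £2,662,626.26.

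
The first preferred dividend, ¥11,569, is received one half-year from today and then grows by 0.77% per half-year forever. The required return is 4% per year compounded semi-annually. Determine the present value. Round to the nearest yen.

Periodic rate r = 0.04/2 per half-year.
Growing perpetuity (Gordon): PV = PMT₁ / (r − g) = 11,569 / (r − 0.0077) = ¥940,569.

¥940,569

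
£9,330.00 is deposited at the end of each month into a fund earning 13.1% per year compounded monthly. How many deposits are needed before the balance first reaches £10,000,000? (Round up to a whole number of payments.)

235 payments

Periodic rate r = 0.131/12 per month; n is counted in months.
Ordinary annuity FV: 10,000,000 = 9,330 × [((1+r)^n − 1)/r].
(1+r)^n = 1 + 10,000,000 × r / 9,330, so n = ln(1 + 10,000,000·r/9,330) / ln(1+r) = 234.09.
Round up to a whole number of payments: n = 235.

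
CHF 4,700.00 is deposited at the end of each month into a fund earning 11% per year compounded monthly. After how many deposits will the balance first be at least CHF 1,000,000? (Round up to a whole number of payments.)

Periodic rate r = 0.11/12 per month; n is counted in months.
Ordinary annuity FV: 1,000,000 = 4,700 × [((1+r)^n − 1)/r].
(1+r)^n = 1 + 1,000,000 × r / 4,700, so n = ln(1 + 1,000,000·r/4,700) / ln(1+r) = 118.57.
Round up to a whole number of payments: n = 119.

119 payments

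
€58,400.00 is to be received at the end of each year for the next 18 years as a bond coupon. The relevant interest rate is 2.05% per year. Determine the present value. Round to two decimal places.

€871,697.85

This is an ordinary annuity: 18 payments of €58,400.00 at the end of each year.
Periodic rate r = 0.0205 per year.
PV = PMT × [(1 − (1+r)^−n)/r] = 58,400 × [1 − (1+r)^−18] / r = €871,697.85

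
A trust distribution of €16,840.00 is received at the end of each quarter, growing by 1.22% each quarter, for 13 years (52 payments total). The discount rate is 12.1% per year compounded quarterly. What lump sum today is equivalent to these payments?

Periodic rate r = 0.121/4 per quarter; n is counted in quarters.
Growing ordinary annuity: PV = PMT₁ × [1 − ((1+g)/(1+r))^n] / (r − g) = 16,840 × [1 − ((1+0.0122)/(1+r))^52] / (r − 0.0122) = €560,831.33.

€560,831.33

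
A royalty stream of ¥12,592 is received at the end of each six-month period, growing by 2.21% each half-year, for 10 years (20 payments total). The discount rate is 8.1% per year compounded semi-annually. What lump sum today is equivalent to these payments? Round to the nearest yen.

¥205,384

Periodic rate r = 0.081/2 per half-year; n is counted in half-years.
Growing ordinary annuity: PV = PMT₁ × [1 − ((1+g)/(1+r))^n] / (r − g) = 12,592 × [1 − ((1+0.0221)/(1+r))^20] / (r − 0.0221) = ¥205,384.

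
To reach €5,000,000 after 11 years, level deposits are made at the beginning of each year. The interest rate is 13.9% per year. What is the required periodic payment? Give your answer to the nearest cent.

Level annuity due; solve FV = PMT × [((1+r)^n − 1)/r] × (1+r) for PMT.
Periodic rate r = 0.139 per year.
With n = 11: PMT = 5,000,000 / ([((1+r)^n − 1)/r] × (1+r)) = €191,542.69

€191,542.69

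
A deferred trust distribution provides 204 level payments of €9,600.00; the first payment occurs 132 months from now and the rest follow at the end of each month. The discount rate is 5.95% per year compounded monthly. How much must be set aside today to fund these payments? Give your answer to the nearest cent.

Ordinary annuity of 204 payments, first payment at period 132.
Periodic rate r = 0.0595/12 per month; n is counted in months.
The ordinary-annuity PV formula values the stream one period before the first payment (period 131); discount that back 131 periods:
PV₀ = 9,600 × [1 − (1+r)^−204] / r × (1+r)^−131 = €643,574.63

€643,574.63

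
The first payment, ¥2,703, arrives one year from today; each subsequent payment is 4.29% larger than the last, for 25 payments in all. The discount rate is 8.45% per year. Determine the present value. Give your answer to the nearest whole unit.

Periodic rate r = 0.0845 per year.
Growing ordinary annuity: PV = PMT₁ × [1 − ((1+g)/(1+r))^n] / (r − g) = 2,703 × [1 − ((1+0.0429)/(1+r))^25] / (r − 0.0429) = ¥40,537.

¥40,537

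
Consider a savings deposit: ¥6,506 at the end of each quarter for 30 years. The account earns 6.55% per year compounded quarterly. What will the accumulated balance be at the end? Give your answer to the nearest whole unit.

¥2,392,722

This is an ordinary annuity: 120 deposits of ¥6,506 at the end of each quarter.
Periodic rate r = 0.0655/4 per quarter; n is counted in quarters.
FV = PMT × [((1+r)^n − 1)/r] = 6,506 × [(1+r)^120 − 1] / r = ¥2,392,722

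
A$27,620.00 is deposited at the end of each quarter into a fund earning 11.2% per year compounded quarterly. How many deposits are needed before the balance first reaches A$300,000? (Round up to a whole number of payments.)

Periodic rate r = 0.112/4 per quarter; n is counted in quarters.
Ordinary annuity FV: 300,000 = 27,620 × [((1+r)^n − 1)/r].
(1+r)^n = 1 + 300,000 × r / 27,620, so n = ln(1 + 300,000·r/27,620) / ln(1+r) = 9.62.
Round up to a whole number of payments: n = 10.

10 payments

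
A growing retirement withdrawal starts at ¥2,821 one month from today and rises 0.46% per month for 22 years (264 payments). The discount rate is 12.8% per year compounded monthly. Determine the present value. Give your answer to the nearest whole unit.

¥370,124

Periodic rate r = 0.128/12 per month; n is counted in months.
Growing ordinary annuity: PV = PMT₁ × [1 − ((1+g)/(1+r))^n] / (r − g) = 2,821 × [1 − ((1+0.0046)/(1+r))^264] / (r − 0.0046) = ¥370,124.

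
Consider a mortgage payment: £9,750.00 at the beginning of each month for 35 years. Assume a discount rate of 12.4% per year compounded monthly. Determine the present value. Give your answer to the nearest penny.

This is an annuity due: 420 payments of £9,750.00 at the beginning of each month.
Periodic rate r = 0.124/12 per month; n is counted in months.
PV = PMT × [(1 − (1+r)^−n)/r] × (1+r) = 9,750 × [1 − (1+r)^−420] / r × (1+r) = £940,590.82

£940,590.82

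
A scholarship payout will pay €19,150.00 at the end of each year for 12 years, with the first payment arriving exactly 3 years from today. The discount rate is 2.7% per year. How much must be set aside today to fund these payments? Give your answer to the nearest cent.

Ordinary annuity of 12 payments, first payment at period 3.
Periodic rate r = 0.027 per year.
The ordinary-annuity PV formula values the stream one period before the first payment (period 2); discount that back 2 periods:
PV₀ = 19,150 × [1 − (1+r)^−12] / r × (1+r)^−2 = €184,007.87

€184,007.87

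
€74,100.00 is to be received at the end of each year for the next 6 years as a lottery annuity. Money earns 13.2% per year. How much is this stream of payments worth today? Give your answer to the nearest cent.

This is an ordinary annuity: 6 payments of €74,100.00 at the end of each year.
Periodic rate r = 0.132 per year.
PV = PMT × [(1 − (1+r)^−n)/r] = 74,100 × [1 − (1+r)^−6] / r = €294,575.99

€294,575.99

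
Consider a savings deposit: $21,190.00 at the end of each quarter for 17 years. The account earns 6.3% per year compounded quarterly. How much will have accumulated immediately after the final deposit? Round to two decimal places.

$2,548,235.21

This is an ordinary annuity: 68 deposits of $21,190.00 at the end of each quarter.
Periodic rate r = 0.063/4 per quarter; n is counted in quarters.
FV = PMT × [((1+r)^n − 1)/r] = 21,190 × [(1+r)^68 − 1] / r = $2,548,235.21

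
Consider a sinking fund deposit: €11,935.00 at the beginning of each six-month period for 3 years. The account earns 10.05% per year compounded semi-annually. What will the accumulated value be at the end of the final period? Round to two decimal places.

This is an annuity due: 6 deposits of €11,935.00 at the beginning of each six-month period.
Periodic rate r = 0.1005/2 per half-year; n is counted in half-years.
FV = PMT × [((1+r)^n − 1)/r] × (1+r) = 11,935 × [(1+r)^6 − 1] / r × (1+r) = €85,313.82

€85,313.82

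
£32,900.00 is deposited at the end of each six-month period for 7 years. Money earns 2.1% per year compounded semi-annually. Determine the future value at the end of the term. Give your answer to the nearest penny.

This is an ordinary annuity: 14 deposits of £32,900.00 at the end of each six-month period.
Periodic rate r = 0.021/2 per half-year; n is counted in half-years.
FV = PMT × [((1+r)^n − 1)/r] = 32,900 × [(1+r)^14 − 1] / r = £493,395.20

£493,395.20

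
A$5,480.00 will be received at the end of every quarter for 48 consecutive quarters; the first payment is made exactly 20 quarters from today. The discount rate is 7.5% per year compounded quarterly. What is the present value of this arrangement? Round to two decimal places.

A$121,162.19

Ordinary annuity of 48 payments, first payment at period 20.
Periodic rate r = 0.075/4 per quarter; n is counted in quarters.
The ordinary-annuity PV formula values the stream one period before the first payment (period 19); discount that back 19 periods:
PV₀ = 5,480 × [1 − (1+r)^−48] / r × (1+r)^−19 = A$121,162.19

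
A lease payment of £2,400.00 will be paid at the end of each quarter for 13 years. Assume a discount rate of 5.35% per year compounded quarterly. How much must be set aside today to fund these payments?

This is an ordinary annuity: 52 payments of £2,400.00 at the end of each quarter.
Periodic rate r = 0.0535/4 per quarter; n is counted in quarters.
PV = PMT × [(1 − (1+r)^−n)/r] = 2,400 × [1 − (1+r)^−52] / r = £89,516.88

£89,516.88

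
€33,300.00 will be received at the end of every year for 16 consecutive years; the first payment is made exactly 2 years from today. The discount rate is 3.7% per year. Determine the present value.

€382,595.56

Ordinary annuity of 16 payments, first payment at period 2.
Periodic rate r = 0.037 per year.
The ordinary-annuity PV formula values the stream one period before the first payment (period 1); discount that back 1 periods:
PV₀ = 33,300 × [1 − (1+r)^−16] / r × (1+r)^−1 = €382,595.56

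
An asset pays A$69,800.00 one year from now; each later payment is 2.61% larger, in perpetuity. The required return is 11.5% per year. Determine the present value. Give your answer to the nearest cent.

A$785,151.86

Periodic rate r = 0.115 per year.
Growing perpetuity (Gordon): PV = PMT₁ / (r − g) = 69,800 / (r − 0.0261) = A$785,151.86.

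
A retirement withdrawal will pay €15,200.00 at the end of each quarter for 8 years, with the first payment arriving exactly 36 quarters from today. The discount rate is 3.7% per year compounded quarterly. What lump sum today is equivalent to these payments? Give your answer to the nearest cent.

€303,826.59

Ordinary annuity of 32 payments, first payment at period 36.
Periodic rate r = 0.037/4 per quarter; n is counted in quarters.
The ordinary-annuity PV formula values the stream one period before the first payment (period 35); discount that back 35 periods:
PV₀ = 15,200 × [1 − (1+r)^−32] / r × (1+r)^−35 = €303,826.59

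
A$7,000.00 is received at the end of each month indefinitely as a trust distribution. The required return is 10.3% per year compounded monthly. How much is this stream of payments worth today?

A$815,533.98

Periodic rate r = 0.103/12 per month.
Level perpetuity: PV = PMT / r = 7,000 / (0.103/12) = A$815,533.98.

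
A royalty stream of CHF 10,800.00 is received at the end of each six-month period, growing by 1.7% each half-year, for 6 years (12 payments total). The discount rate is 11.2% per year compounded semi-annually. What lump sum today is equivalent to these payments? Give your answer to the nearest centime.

Periodic rate r = 0.112/2 per half-year; n is counted in half-years.
Growing ordinary annuity: PV = PMT₁ × [1 − ((1+g)/(1+r))^n] / (r − g) = 10,800 × [1 − ((1+0.017)/(1+r))^12] / (r − 0.017) = CHF 100,626.63.

CHF 100,626.63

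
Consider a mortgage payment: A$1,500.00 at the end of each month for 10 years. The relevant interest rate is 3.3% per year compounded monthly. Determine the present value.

This is an ordinary annuity: 120 payments of A$1,500.00 at the end of each month.
Periodic rate r = 0.033/12 per month; n is counted in months.
PV = PMT × [(1 − (1+r)^−n)/r] = 1,500 × [1 − (1+r)^−120] / r = A$153,136.68

A$153,136.68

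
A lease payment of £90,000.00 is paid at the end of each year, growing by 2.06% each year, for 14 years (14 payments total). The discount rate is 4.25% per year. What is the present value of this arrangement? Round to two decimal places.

£1,056,697.33

Periodic rate r = 0.0425 per year.
Growing ordinary annuity: PV = PMT₁ × [1 − ((1+g)/(1+r))^n] / (r − g) = 90,000 × [1 − ((1+0.0206)/(1+r))^14] / (r − 0.0206) = £1,056,697.33.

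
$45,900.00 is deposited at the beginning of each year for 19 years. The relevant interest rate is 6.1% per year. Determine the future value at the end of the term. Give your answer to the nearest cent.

$1,660,822.18

This is an annuity due: 19 deposits of $45,900.00 at the beginning of each year.
Periodic rate r = 0.061 per year.
FV = PMT × [((1+r)^n − 1)/r] × (1+r) = 45,900 × [(1+r)^19 − 1] / r × (1+r) = $1,660,822.18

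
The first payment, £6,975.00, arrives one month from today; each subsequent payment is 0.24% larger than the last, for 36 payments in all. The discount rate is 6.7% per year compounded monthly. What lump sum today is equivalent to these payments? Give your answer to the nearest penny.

Periodic rate r = 0.067/12 per month; n is counted in months.
Growing ordinary annuity: PV = PMT₁ × [1 − ((1+g)/(1+r))^n] / (r − g) = 6,975 × [1 − ((1+0.0024)/(1+r))^36] / (r − 0.0024) = £236,355.96.

£236,355.96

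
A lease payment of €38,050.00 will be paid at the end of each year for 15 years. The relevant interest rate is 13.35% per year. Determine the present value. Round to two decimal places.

€241,512.59

This is an ordinary annuity: 15 payments of €38,050.00 at the end of each year.
Periodic rate r = 0.1335 per year.
PV = PMT × [(1 − (1+r)^−n)/r] = 38,050 × [1 − (1+r)^−15] / r = €241,512.59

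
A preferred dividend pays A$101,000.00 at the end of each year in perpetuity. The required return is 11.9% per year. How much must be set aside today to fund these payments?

A$848,739.50

Periodic rate r = 0.119 per year.
Level perpetuity: PV = PMT / r = 101,000 / (0.119) = A$848,739.50.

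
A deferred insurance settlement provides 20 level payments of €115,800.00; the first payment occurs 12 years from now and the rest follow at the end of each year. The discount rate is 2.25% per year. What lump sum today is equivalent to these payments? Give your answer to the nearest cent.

Ordinary annuity of 20 payments, first payment at period 12.
Periodic rate r = 0.0225 per year.
The ordinary-annuity PV formula values the stream one period before the first payment (period 11); discount that back 11 periods:
PV₀ = 115,800 × [1 − (1+r)^−20] / r × (1+r)^−11 = €1,447,258.04

€1,447,258.04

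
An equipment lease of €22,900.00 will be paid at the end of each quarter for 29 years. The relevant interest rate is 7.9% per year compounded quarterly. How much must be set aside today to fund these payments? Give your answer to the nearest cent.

This is an ordinary annuity: 116 payments of €22,900.00 at the end of each quarter.
Periodic rate r = 0.079/4 per quarter; n is counted in quarters.
PV = PMT × [(1 − (1+r)^−n)/r] = 22,900 × [1 − (1+r)^−116] / r = €1,039,544.41

€1,039,544.41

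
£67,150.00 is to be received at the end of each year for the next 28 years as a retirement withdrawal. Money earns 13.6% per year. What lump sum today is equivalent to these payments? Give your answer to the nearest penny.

£479,853.23

This is an ordinary annuity: 28 payments of £67,150.00 at the end of each year.
Periodic rate r = 0.136 per year.
PV = PMT × [(1 − (1+r)^−n)/r] = 67,150 × [1 − (1+r)^−28] / r = £479,853.23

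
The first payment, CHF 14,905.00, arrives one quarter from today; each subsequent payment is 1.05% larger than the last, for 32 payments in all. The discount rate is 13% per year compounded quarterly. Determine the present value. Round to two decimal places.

CHF 337,413.38

Periodic rate r = 0.13/4 per quarter; n is counted in quarters.
Growing ordinary annuity: PV = PMT₁ × [1 − ((1+g)/(1+r))^n] / (r − g) = 14,905 × [1 − ((1+0.0105)/(1+r))^32] / (r − 0.0105) = CHF 337,413.38.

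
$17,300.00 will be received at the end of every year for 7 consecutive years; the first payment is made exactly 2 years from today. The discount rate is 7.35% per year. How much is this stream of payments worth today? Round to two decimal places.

$85,801.33

Ordinary annuity of 7 payments, first payment at period 2.
Periodic rate r = 0.0735 per year.
The ordinary-annuity PV formula values the stream one period before the first payment (period 1); discount that back 1 periods:
PV₀ = 17,300 × [1 − (1+r)^−7] / r × (1+r)^−1 = $85,801.33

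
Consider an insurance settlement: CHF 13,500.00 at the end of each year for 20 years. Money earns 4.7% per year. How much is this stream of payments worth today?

This is an ordinary annuity: 20 payments of CHF 13,500.00 at the end of each year.
Periodic rate r = 0.047 per year.
PV = PMT × [(1 − (1+r)^−n)/r] = 13,500 × [1 − (1+r)^−20] / r = CHF 172,602.99

CHF 172,602.99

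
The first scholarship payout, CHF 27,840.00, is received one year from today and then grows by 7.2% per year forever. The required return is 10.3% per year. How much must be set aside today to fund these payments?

Periodic rate r = 0.103 per year.
Growing perpetuity (Gordon): PV = PMT₁ / (r − g) = 27,840 / (r − 0.072) = CHF 898,064.52.

CHF 898,064.52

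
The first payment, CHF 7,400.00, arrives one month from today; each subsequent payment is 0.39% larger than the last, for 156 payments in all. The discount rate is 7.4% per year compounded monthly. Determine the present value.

CHF 968,311.11

Periodic rate r = 0.074/12 per month; n is counted in months.
Growing ordinary annuity: PV = PMT₁ × [1 − ((1+g)/(1+r))^n] / (r − g) = 7,400 × [1 − ((1+0.0039)/(1+r))^156] / (r − 0.0039) = CHF 968,311.11.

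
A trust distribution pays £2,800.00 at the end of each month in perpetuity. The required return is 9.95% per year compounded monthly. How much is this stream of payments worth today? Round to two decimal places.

Periodic rate r = 0.0995/12 per month.
Level perpetuity: PV = PMT / r = 2,800 / (0.0995/12) = £337,688.44.

£337,688.44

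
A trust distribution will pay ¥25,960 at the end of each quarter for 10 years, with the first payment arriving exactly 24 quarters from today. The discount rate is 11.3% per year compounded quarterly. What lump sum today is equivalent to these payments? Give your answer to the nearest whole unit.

¥325,311

Ordinary annuity of 40 payments, first payment at period 24.
Periodic rate r = 0.113/4 per quarter; n is counted in quarters.
The ordinary-annuity PV formula values the stream one period before the first payment (period 23); discount that back 23 periods:
PV₀ = 25,960 × [1 − (1+r)^−40] / r × (1+r)^−23 = ¥325,311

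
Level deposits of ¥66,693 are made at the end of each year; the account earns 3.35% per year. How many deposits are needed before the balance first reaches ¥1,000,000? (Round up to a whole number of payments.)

Periodic rate r = 0.0335 per year.
Ordinary annuity FV: 1,000,000 = 66,693 × [((1+r)^n − 1)/r].
(1+r)^n = 1 + 1,000,000 × r / 66,693, so n = ln(1 + 1,000,000·r/66,693) / ln(1+r) = 12.35.
Round up to a whole number of payments: n = 13.

13 payments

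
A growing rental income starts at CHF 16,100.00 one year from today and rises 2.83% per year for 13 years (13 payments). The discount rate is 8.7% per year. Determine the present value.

CHF 140,997.03

Periodic rate r = 0.087 per year.
Growing ordinary annuity: PV = PMT₁ × [1 − ((1+g)/(1+r))^n] / (r − g) = 16,100 × [1 − ((1+0.0283)/(1+r))^13] / (r − 0.0283) = CHF 140,997.03.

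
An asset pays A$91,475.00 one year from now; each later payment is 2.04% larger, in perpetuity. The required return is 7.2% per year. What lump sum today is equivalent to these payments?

A$1,772,771.32

Periodic rate r = 0.072 per year.
Growing perpetuity (Gordon): PV = PMT₁ / (r − g) = 91,475 / (r − 0.0204) = A$1,772,771.32.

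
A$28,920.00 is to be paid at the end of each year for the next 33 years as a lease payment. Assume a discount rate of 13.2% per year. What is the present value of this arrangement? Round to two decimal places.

A$215,429.13

This is an ordinary annuity: 33 payments of A$28,920.00 at the end of each year.
Periodic rate r = 0.132 per year.
PV = PMT × [(1 − (1+r)^−n)/r] = 28,920 × [1 − (1+r)^−33] / r = A$215,429.13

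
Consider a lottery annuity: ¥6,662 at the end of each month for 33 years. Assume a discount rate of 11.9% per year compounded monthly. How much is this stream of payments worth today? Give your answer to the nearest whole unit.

This is an ordinary annuity: 396 payments of ¥6,662 at the end of each month.
Periodic rate r = 0.119/12 per month; n is counted in months.
PV = PMT × [(1 − (1+r)^−n)/r] = 6,662 × [1 − (1+r)^−396] / r = ¥658,304

¥658,304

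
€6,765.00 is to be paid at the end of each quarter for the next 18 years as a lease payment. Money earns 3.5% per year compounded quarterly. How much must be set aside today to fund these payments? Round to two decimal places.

€360,243.40

This is an ordinary annuity: 72 payments of €6,765.00 at the end of each quarter.
Periodic rate r = 0.035/4 per quarter; n is counted in quarters.
PV = PMT × [(1 − (1+r)^−n)/r] = 6,765 × [1 − (1+r)^−72] / r = €360,243.40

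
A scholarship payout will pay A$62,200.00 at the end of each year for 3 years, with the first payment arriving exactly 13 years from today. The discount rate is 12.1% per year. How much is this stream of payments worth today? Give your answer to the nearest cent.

A$37,872.13

Ordinary annuity of 3 payments, first payment at period 13.
Periodic rate r = 0.121 per year.
The ordinary-annuity PV formula values the stream one period before the first payment (period 12); discount that back 12 periods:
PV₀ = 62,200 × [1 − (1+r)^−3] / r × (1+r)^−12 = A$37,872.13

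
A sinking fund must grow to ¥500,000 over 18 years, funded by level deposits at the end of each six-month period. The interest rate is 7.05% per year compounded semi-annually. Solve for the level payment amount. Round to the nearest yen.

¥7,106

Level ordinary annuity; solve FV = PMT × [((1+r)^n − 1)/r] for PMT.
Periodic rate r = 0.0705/2 per half-year; n is counted in half-years.
With n = 36: PMT = 500,000 / ([((1+r)^n − 1)/r]) = ¥7,106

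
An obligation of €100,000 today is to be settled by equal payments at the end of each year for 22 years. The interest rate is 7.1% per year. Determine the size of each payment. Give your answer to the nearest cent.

€9,115.67

Level ordinary annuity; solve PV = PMT × [(1 − (1+r)^−n)/r] for PMT.
Periodic rate r = 0.071 per year.
With n = 22: PMT = 100,000 / ([(1 − (1+r)^−n)/r]) = €9,115.67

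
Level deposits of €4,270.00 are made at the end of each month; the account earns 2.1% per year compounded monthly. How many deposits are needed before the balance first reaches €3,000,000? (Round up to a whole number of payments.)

Periodic rate r = 0.021/12 per month; n is counted in months.
Ordinary annuity FV: 3,000,000 = 4,270 × [((1+r)^n − 1)/r].
(1+r)^n = 1 + 3,000,000 × r / 4,270, so n = ln(1 + 3,000,000·r/4,270) / ln(1+r) = 458.56.
Round up to a whole number of payments: n = 459.

459 payments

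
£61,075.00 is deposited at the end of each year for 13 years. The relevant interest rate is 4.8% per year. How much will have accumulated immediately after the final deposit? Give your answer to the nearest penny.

This is an ordinary annuity: 13 deposits of £61,075.00 at the end of each year.
Periodic rate r = 0.048 per year.
FV = PMT × [((1+r)^n − 1)/r] = 61,075 × [(1+r)^13 − 1] / r = £1,068,159.50

£1,068,159.50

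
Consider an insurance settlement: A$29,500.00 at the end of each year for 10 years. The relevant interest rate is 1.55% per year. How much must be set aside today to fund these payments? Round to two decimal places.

This is an ordinary annuity: 10 payments of A$29,500.00 at the end of each year.
Periodic rate r = 0.0155 per year.
PV = PMT × [(1 − (1+r)^−n)/r] = 29,500 × [1 − (1+r)^−10] / r = A$271,335.21

A$271,335.21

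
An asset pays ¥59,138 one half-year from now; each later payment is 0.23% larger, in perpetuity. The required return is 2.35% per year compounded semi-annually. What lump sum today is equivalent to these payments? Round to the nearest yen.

¥6,257,989

Periodic rate r = 0.0235/2 per half-year.
Growing perpetuity (Gordon): PV = PMT₁ / (r − g) = 59,138 / (r − 0.0023) = ¥6,257,989.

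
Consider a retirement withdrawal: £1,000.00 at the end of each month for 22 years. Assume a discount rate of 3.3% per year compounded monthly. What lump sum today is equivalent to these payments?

This is an ordinary annuity: 264 payments of £1,000.00 at the end of each month.
Periodic rate r = 0.033/12 per month; n is counted in months.
PV = PMT × [(1 − (1+r)^−n)/r] = 1,000 × [1 − (1+r)^−264] / r = £187,518.97

£187,518.97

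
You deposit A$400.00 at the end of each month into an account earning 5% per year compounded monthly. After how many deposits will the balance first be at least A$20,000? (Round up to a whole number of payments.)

46 payments

Periodic rate r = 0.05/12 per month; n is counted in months.
Ordinary annuity FV: 20,000 = 400 × [((1+r)^n − 1)/r].
(1+r)^n = 1 + 20,000 × r / 400, so n = ln(1 + 20,000·r/400) / ln(1+r) = 45.51.
Round up to a whole number of payments: n = 46.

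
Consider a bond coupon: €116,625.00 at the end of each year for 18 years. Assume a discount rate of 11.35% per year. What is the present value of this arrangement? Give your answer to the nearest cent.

€879,154.25

This is an ordinary annuity: 18 payments of €116,625.00 at the end of each year.
Periodic rate r = 0.1135 per year.
PV = PMT × [(1 − (1+r)^−n)/r] = 116,625 × [1 − (1+r)^−18] / r = €879,154.25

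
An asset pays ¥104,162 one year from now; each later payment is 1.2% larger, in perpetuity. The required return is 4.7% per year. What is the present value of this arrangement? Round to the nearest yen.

¥2,976,057

Periodic rate r = 0.047 per year.
Growing perpetuity (Gordon): PV = PMT₁ / (r − g) = 104,162 / (r − 0.012) = ¥2,976,057.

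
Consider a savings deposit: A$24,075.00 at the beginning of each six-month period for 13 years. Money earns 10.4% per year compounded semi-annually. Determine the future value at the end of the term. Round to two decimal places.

This is an annuity due: 26 deposits of A$24,075.00 at the beginning of each six-month period.
Periodic rate r = 0.104/2 per half-year; n is counted in half-years.
FV = PMT × [((1+r)^n − 1)/r] × (1+r) = 24,075 × [(1+r)^26 − 1] / r × (1+r) = A$1,332,594.51

A$1,332,594.51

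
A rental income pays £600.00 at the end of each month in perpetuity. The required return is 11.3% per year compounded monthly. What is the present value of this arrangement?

Periodic rate r = 0.113/12 per month.
Level perpetuity: PV = PMT / r = 600 / (0.113/12) = £63,716.81.

£63,716.81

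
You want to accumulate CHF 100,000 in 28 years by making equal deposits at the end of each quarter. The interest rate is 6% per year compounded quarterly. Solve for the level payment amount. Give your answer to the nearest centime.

CHF 348.92

Level ordinary annuity; solve FV = PMT × [((1+r)^n − 1)/r] for PMT.
Periodic rate r = 0.06/4 per quarter; n is counted in quarters.
With n = 112: PMT = 100,000 / ([((1+r)^n − 1)/r]) = CHF 348.92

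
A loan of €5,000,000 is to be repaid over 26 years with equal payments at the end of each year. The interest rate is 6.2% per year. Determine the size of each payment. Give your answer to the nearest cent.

€392,056.08

Level ordinary annuity; solve PV = PMT × [(1 − (1+r)^−n)/r] for PMT.
Periodic rate r = 0.062 per year.
With n = 26: PMT = 5,000,000 / ([(1 − (1+r)^−n)/r]) = €392,056.08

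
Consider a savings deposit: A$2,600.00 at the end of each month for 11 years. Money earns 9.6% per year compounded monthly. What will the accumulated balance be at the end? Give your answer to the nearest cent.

This is an ordinary annuity: 132 deposits of A$2,600.00 at the end of each month.
Periodic rate r = 0.096/12 per month; n is counted in months.
FV = PMT × [((1+r)^n − 1)/r] = 2,600 × [(1+r)^132 − 1] / r = A$605,408.35

A$605,408.35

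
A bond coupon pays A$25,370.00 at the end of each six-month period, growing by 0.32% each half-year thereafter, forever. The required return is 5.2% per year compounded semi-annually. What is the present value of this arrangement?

Periodic rate r = 0.052/2 per half-year.
Growing perpetuity (Gordon): PV = PMT₁ / (r − g) = 25,370 / (r − 0.0032) = A$1,112,719.30.

A$1,112,719.30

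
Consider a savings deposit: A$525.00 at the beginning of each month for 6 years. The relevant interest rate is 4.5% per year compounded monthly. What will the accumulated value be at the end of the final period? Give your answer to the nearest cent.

A$43,464.82

This is an annuity due: 72 deposits of A$525.00 at the beginning of each month.
Periodic rate r = 0.045/12 per month; n is counted in months.
FV = PMT × [((1+r)^n − 1)/r] × (1+r) = 525 × [(1+r)^72 − 1] / r × (1+r) = A$43,464.82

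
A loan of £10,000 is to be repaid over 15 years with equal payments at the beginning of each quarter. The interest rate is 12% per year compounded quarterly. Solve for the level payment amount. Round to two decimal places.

£350.81

Level annuity due; solve PV = PMT × [(1 − (1+r)^−n)/r] × (1+r) for PMT.
Periodic rate r = 0.12/4 per quarter; n is counted in quarters.
With n = 60: PMT = 10,000 / ([(1 − (1+r)^−n)/r] × (1+r)) = £350.81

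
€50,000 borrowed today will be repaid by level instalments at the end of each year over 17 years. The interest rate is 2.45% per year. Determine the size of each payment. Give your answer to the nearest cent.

€3,631.45

Level ordinary annuity; solve PV = PMT × [(1 − (1+r)^−n)/r] for PMT.
Periodic rate r = 0.0245 per year.
With n = 17: PMT = 50,000 / ([(1 − (1+r)^−n)/r]) = €3,631.45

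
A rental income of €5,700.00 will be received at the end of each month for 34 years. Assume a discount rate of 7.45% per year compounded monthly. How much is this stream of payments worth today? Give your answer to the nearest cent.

This is an ordinary annuity: 408 payments of €5,700.00 at the end of each month.
Periodic rate r = 0.0745/12 per month; n is counted in months.
PV = PMT × [(1 − (1+r)^−n)/r] = 5,700 × [1 − (1+r)^−408] / r = €844,630.06

€844,630.06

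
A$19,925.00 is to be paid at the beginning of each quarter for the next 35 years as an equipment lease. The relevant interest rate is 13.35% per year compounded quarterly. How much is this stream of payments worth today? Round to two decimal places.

This is an annuity due: 140 payments of A$19,925.00 at the beginning of each quarter.
Periodic rate r = 0.1335/4 per quarter; n is counted in quarters.
PV = PMT × [(1 − (1+r)^−n)/r] × (1+r) = 19,925 × [1 − (1+r)^−140] / r × (1+r) = A$610,704.00

A$610,704.00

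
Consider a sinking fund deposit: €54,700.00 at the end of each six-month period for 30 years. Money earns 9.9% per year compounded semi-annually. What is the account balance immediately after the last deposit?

This is an ordinary annuity: 60 deposits of €54,700.00 at the end of each six-month period.
Periodic rate r = 0.099/2 per half-year; n is counted in half-years.
FV = PMT × [((1+r)^n − 1)/r] = 54,700 × [(1+r)^60 − 1] / r = €18,954,846.67

€18,954,846.67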